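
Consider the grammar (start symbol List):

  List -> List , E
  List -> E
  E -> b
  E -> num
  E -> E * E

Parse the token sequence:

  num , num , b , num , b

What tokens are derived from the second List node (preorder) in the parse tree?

[List [List [List [List [List [E num]] , [E num]] , [E b]] , [E num]] , [E b]]

num , num , b , num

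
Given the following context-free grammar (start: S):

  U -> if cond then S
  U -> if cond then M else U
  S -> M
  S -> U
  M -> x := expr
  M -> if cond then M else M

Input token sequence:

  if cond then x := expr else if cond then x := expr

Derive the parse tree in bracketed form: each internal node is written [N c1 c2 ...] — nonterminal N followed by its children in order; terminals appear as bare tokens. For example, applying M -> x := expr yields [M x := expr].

[S [U if cond then [M x := expr] else [U if cond then [S [M x := expr]]]]]

S
U
if cond then M else U
if cond then x := expr else U
if cond then x := expr else if cond then S
if cond then x := expr else if cond then M
if cond then x := expr else if cond then x := expr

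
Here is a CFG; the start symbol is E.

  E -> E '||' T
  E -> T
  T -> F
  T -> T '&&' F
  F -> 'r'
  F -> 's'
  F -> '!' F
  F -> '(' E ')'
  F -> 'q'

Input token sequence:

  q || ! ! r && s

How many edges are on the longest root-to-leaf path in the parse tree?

6

[E [E [T [F q]]] || [T [T [F ! [F ! [F r]]]] && [F s]]]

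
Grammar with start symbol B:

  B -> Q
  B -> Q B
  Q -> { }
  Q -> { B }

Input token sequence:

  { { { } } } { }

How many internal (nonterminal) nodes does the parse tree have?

8

[B [Q { [B [Q { [B [Q { }]] }]] }] [B [Q { }]]]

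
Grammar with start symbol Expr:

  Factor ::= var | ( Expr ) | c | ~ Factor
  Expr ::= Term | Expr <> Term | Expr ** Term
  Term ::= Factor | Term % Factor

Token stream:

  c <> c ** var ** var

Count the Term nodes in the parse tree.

[Expr [Expr [Expr [Expr [Term [Factor c]]] <> [Term [Factor c]]] ** [Term [Factor var]]] ** [Term [Factor var]]]

4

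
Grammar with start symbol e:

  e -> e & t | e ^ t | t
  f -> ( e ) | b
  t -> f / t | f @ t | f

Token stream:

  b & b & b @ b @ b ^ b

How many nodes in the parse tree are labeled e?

[e [e [e [e [t [f b]]] & [t [f b]]] & [t [f b] @ [t [f b] @ [t [f b]]]]] ^ [t [f b]]]

4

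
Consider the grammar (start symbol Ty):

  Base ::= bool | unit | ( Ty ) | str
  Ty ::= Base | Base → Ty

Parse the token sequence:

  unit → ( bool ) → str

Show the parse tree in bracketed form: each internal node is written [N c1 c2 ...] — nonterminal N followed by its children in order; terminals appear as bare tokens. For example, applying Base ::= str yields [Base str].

Ty
Base → Ty
unit → Ty
unit → Base → Ty
unit → ( Ty ) → Ty
unit → ( Base ) → Ty
unit → ( bool ) → Ty
unit → ( bool ) → Base
unit → ( bool ) → str

[Ty [Base unit] → [Ty [Base ( [Ty [Base bool]] )] → [Ty [Base str]]]]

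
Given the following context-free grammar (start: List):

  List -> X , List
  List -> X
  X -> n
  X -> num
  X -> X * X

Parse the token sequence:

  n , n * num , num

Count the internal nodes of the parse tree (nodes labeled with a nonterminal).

[List [X n] , [List [X [X n] * [X num]] , [List [X num]]]]

8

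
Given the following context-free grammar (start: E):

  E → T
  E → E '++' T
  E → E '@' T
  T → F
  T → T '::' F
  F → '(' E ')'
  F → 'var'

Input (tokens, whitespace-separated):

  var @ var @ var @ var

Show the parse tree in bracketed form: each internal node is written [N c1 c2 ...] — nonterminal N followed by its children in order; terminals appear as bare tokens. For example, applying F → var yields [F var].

E
E @ T
E @ T @ T
E @ T @ T @ T
T @ T @ T @ T
F @ T @ T @ T
var @ T @ T @ T
var @ F @ T @ T
var @ var @ T @ T
var @ var @ F @ T
var @ var @ var @ T
var @ var @ var @ F
var @ var @ var @ var

[E [E [E [E [T [F var]]] @ [T [F var]]] @ [T [F var]]] @ [T [F var]]]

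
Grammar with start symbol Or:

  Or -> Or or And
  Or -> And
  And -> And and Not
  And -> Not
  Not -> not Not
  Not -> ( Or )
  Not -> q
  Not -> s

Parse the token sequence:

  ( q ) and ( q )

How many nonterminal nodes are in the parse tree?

11

[Or [And [And [Not ( [Or [And [Not q]]] )]] and [Not ( [Or [And [Not q]]] )]]]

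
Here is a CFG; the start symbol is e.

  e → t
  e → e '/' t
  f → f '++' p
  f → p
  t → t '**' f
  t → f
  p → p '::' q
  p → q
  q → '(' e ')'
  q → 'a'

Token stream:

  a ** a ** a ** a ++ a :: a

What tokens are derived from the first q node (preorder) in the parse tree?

a

[e [t [t [t [t [f [p [q a]]]] ** [f [p [q a]]]] ** [f [p [q a]]]] ** [f [f [p [q a]]] ++ [p [p [q a]] :: [q a]]]]]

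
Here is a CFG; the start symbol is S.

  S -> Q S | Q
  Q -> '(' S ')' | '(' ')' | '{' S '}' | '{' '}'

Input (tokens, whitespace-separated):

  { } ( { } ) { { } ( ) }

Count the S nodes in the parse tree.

6

[S [Q { }] [S [Q ( [S [Q { }]] )] [S [Q { [S [Q { }] [S [Q ( )]]] }]]]]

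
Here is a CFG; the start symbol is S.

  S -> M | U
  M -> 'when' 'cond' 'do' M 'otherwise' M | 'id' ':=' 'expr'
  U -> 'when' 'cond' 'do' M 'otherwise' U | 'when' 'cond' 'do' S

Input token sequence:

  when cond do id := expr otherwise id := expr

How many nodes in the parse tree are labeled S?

1

[S [M when cond do [M id := expr] otherwise [M id := expr]]]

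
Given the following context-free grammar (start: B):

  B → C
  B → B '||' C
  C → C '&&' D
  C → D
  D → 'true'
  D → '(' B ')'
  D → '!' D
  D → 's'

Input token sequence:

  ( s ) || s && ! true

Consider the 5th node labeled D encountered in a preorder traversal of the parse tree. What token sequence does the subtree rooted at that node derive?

[B [B [C [D ( [B [C [D s]]] )]]] || [C [C [D s]] && [D ! [D true]]]]

true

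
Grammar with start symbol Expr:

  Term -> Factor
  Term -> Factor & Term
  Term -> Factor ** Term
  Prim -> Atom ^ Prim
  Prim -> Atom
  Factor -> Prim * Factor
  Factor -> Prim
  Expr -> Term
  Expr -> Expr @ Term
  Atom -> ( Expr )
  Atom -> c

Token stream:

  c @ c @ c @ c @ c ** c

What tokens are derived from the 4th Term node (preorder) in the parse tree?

[Expr [Expr [Expr [Expr [Expr [Term [Factor [Prim [Atom c]]]]] @ [Term [Factor [Prim [Atom c]]]]] @ [Term [Factor [Prim [Atom c]]]]] @ [Term [Factor [Prim [Atom c]]]]] @ [Term [Factor [Prim [Atom c]]] ** [Term [Factor [Prim [Atom c]]]]]]

c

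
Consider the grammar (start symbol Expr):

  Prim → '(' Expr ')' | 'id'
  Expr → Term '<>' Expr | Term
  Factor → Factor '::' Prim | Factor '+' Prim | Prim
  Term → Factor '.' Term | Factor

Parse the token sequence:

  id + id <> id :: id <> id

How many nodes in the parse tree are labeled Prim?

[Expr [Term [Factor [Factor [Prim id]] + [Prim id]]] <> [Expr [Term [Factor [Factor [Prim id]] :: [Prim id]]] <> [Expr [Term [Factor [Prim id]]]]]]

5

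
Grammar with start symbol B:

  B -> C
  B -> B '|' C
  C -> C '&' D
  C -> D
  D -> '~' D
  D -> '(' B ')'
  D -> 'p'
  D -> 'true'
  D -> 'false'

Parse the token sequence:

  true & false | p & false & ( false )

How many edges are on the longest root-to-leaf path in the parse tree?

[B [B [C [C [D true]] & [D false]]] | [C [C [C [D p]] & [D false]] & [D ( [B [C [D false]]] )]]]

6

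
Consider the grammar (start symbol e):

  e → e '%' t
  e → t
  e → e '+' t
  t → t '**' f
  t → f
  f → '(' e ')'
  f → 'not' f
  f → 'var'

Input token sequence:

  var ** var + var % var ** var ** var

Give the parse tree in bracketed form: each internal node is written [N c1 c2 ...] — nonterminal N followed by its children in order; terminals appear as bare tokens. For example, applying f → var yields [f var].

[e [e [e [t [t [f var]] ** [f var]]] + [t [f var]]] % [t [t [t [f var]] ** [f var]] ** [f var]]]

e
e % t
e + t % t
t + t % t
t ** f + t % t
f ** f + t % t
var ** f + t % t
var ** var + t % t
var ** var + f % t
var ** var + var % t
var ** var + var % t ** f
var ** var + var % t ** f ** f
var ** var + var % f ** f ** f
var ** var + var % var ** f ** f
var ** var + var % var ** var ** f
var ** var + var % var ** var ** var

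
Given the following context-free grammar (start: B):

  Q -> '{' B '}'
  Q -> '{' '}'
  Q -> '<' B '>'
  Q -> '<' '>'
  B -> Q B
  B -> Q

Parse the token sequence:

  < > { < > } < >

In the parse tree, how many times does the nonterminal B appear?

[B [Q < >] [B [Q { [B [Q < >]] }] [B [Q < >]]]]

4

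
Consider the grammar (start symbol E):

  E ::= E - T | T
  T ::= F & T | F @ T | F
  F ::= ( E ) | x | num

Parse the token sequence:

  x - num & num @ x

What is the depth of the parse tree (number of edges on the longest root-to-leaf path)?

[E [E [T [F x]]] - [T [F num] & [T [F num] @ [T [F x]]]]]

5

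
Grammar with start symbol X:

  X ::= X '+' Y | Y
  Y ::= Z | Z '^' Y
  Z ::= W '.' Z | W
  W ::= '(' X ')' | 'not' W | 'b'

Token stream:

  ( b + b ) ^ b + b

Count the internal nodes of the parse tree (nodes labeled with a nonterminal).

19

[X [X [Y [Z [W ( [X [X [Y [Z [W b]]]] + [Y [Z [W b]]]] )]] ^ [Y [Z [W b]]]]] + [Y [Z [W b]]]]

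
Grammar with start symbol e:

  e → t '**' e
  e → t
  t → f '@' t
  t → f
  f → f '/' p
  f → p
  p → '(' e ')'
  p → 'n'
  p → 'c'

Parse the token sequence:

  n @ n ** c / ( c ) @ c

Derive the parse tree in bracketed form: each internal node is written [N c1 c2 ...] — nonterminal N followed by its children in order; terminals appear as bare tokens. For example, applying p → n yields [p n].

e
t ** e
f @ t ** e
p @ t ** e
n @ t ** e
n @ f ** e
n @ p ** e
n @ n ** e
n @ n ** t
n @ n ** f @ t
n @ n ** f / p @ t
n @ n ** p / p @ t
n @ n ** c / p @ t
n @ n ** c / ( e ) @ t
n @ n ** c / ( t ) @ t
n @ n ** c / ( f ) @ t
n @ n ** c / ( p ) @ t
n @ n ** c / ( c ) @ t
n @ n ** c / ( c ) @ f
n @ n ** c / ( c ) @ p
n @ n ** c / ( c ) @ c

[e [t [f [p n]] @ [t [f [p n]]]] ** [e [t [f [f [p c]] / [p ( [e [t [f [p c]]]] )]] @ [t [f [p c]]]]]]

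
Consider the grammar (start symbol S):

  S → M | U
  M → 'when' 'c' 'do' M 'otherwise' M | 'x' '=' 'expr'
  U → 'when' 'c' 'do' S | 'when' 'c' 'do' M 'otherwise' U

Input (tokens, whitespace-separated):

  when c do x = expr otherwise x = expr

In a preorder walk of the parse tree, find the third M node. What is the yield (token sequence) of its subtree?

[S [M when c do [M x = expr] otherwise [M x = expr]]]

x = expr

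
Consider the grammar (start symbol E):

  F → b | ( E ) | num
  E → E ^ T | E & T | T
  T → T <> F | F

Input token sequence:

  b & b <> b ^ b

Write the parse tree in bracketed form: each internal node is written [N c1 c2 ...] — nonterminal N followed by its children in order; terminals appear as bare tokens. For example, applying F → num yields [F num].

[E [E [E [T [F b]]] & [T [T [F b]] <> [F b]]] ^ [T [F b]]]

E
E ^ T
E & T ^ T
T & T ^ T
F & T ^ T
b & T ^ T
b & T <> F ^ T
b & F <> F ^ T
b & b <> F ^ T
b & b <> b ^ T
b & b <> b ^ F
b & b <> b ^ b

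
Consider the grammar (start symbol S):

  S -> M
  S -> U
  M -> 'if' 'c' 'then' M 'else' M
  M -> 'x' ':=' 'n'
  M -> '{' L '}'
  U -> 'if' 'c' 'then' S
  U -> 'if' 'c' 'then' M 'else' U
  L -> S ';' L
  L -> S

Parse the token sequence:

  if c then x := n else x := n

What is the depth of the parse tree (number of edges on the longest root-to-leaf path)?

[S [M if c then [M x := n] else [M x := n]]]

3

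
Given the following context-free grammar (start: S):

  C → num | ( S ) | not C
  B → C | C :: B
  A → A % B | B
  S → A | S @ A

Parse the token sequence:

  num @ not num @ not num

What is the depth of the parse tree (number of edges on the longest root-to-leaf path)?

[S [S [S [A [B [C num]]]] @ [A [B [C not [C num]]]]] @ [A [B [C not [C num]]]]]

6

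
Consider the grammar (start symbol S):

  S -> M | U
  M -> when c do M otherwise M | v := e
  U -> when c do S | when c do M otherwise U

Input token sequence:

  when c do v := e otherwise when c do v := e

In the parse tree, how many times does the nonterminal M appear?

[S [U when c do [M v := e] otherwise [U when c do [S [M v := e]]]]]

2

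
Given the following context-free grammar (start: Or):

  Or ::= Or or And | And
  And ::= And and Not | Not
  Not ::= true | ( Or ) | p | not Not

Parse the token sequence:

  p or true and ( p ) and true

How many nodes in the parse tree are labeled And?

[Or [Or [And [Not p]]] or [And [And [And [Not true]] and [Not ( [Or [And [Not p]]] )]] and [Not true]]]

5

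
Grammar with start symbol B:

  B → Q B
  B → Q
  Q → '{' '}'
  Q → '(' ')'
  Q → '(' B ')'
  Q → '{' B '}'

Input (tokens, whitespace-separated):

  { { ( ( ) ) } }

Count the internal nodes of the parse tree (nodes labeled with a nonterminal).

[B [Q { [B [Q { [B [Q ( [B [Q ( )]] )]] }]] }]]

8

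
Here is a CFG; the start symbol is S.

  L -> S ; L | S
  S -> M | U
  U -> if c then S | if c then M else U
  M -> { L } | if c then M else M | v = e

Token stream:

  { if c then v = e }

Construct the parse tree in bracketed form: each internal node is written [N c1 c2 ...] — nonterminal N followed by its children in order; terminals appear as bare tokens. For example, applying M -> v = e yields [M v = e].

S
M
{ L }
{ S }
{ U }
{ if c then S }
{ if c then M }
{ if c then v = e }

[S [M { [L [S [U if c then [S [M v = e]]]]] }]]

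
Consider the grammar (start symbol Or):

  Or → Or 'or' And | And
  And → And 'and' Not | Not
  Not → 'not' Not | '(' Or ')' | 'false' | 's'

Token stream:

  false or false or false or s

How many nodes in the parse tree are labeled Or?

4

[Or [Or [Or [Or [And [Not false]]] or [And [Not false]]] or [And [Not false]]] or [And [Not s]]]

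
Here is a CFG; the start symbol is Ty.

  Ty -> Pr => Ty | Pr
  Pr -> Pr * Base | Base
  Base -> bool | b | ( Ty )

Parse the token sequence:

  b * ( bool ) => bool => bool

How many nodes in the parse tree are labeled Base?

5

[Ty [Pr [Pr [Base b]] * [Base ( [Ty [Pr [Base bool]]] )]] => [Ty [Pr [Base bool]] => [Ty [Pr [Base bool]]]]]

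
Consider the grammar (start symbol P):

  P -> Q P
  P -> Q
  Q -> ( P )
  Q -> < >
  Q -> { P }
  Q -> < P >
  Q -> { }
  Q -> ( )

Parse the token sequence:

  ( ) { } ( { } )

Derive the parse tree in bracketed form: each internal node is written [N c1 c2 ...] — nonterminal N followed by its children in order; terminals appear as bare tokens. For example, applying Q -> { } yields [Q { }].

P
Q P
( ) P
( ) Q P
( ) { } P
( ) { } Q
( ) { } ( P )
( ) { } ( Q )
( ) { } ( { } )

[P [Q ( )] [P [Q { }] [P [Q ( [P [Q { }]] )]]]]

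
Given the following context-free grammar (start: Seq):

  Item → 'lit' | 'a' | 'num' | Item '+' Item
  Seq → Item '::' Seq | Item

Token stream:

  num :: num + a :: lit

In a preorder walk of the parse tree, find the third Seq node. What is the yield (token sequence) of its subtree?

[Seq [Item num] :: [Seq [Item [Item num] + [Item a]] :: [Seq [Item lit]]]]

lit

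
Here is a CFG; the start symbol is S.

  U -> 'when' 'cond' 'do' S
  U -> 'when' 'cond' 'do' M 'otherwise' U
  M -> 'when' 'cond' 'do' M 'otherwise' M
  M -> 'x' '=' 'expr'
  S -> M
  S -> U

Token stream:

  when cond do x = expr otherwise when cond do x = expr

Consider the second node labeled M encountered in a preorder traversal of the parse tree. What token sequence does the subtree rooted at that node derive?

x = expr

[S [U when cond do [M x = expr] otherwise [U when cond do [S [M x = expr]]]]]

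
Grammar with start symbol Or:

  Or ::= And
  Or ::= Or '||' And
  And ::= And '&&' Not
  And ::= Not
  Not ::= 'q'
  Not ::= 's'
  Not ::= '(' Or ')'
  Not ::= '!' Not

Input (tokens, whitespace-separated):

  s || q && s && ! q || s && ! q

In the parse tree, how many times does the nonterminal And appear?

[Or [Or [Or [And [Not s]]] || [And [And [And [Not q]] && [Not s]] && [Not ! [Not q]]]] || [And [And [Not s]] && [Not ! [Not q]]]]

6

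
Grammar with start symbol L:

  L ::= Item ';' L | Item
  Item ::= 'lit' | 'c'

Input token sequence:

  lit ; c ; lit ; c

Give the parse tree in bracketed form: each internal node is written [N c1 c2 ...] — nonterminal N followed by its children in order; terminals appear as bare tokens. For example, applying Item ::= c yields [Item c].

[L [Item lit] ; [L [Item c] ; [L [Item lit] ; [L [Item c]]]]]

L
Item ; L
lit ; L
lit ; Item ; L
lit ; c ; L
lit ; c ; Item ; L
lit ; c ; lit ; L
lit ; c ; lit ; Item
lit ; c ; lit ; c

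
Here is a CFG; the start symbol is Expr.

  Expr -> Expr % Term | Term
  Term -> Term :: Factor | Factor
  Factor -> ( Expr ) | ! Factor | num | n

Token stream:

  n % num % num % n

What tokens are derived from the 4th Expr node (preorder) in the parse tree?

[Expr [Expr [Expr [Expr [Term [Factor n]]] % [Term [Factor num]]] % [Term [Factor num]]] % [Term [Factor n]]]

n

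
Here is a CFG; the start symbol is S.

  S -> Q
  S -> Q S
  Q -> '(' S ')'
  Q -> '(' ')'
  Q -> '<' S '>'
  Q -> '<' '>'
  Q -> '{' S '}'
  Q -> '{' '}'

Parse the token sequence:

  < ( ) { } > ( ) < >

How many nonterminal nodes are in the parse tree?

10

[S [Q < [S [Q ( )] [S [Q { }]]] >] [S [Q ( )] [S [Q < >]]]]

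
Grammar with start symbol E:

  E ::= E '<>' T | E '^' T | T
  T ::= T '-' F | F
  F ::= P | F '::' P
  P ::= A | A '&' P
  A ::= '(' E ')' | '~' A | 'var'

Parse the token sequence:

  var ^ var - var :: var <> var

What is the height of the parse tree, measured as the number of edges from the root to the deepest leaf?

[E [E [E [T [F [P [A var]]]]] ^ [T [T [F [P [A var]]]] - [F [F [P [A var]]] :: [P [A var]]]]] <> [T [F [P [A var]]]]]

7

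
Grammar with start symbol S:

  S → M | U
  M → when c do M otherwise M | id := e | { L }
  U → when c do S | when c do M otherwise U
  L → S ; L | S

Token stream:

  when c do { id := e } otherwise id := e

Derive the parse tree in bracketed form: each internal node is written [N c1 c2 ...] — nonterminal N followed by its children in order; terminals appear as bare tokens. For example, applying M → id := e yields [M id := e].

S
M
when c do M otherwise M
when c do { L } otherwise M
when c do { S } otherwise M
when c do { M } otherwise M
when c do { id := e } otherwise M
when c do { id := e } otherwise id := e

[S [M when c do [M { [L [S [M id := e]]] }] otherwise [M id := e]]]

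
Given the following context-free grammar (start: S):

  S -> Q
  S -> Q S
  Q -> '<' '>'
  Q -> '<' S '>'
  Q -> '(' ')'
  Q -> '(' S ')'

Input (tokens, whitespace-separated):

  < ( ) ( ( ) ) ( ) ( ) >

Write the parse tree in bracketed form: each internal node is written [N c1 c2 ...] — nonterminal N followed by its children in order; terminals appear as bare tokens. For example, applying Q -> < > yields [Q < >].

[S [Q < [S [Q ( )] [S [Q ( [S [Q ( )]] )] [S [Q ( )] [S [Q ( )]]]]] >]]

S
Q
< S >
< Q S >
< ( ) S >
< ( ) Q S >
< ( ) ( S ) S >
< ( ) ( Q ) S >
< ( ) ( ( ) ) S >
< ( ) ( ( ) ) Q S >
< ( ) ( ( ) ) ( ) S >
< ( ) ( ( ) ) ( ) Q >
< ( ) ( ( ) ) ( ) ( ) >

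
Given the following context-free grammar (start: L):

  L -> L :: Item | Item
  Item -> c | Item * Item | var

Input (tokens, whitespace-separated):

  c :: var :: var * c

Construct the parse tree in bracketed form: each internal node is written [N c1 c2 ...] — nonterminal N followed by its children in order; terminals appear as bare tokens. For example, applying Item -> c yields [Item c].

[L [L [L [Item c]] :: [Item var]] :: [Item [Item var] * [Item c]]]

L
L :: Item
L :: Item :: Item
Item :: Item :: Item
c :: Item :: Item
c :: var :: Item
c :: var :: Item * Item
c :: var :: var * Item
c :: var :: var * c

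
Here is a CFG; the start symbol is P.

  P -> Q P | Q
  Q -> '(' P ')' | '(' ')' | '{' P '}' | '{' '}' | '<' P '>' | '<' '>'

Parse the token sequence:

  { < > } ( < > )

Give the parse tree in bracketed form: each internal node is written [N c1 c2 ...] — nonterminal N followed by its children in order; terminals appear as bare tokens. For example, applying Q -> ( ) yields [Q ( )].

[P [Q { [P [Q < >]] }] [P [Q ( [P [Q < >]] )]]]

P
Q P
{ P } P
{ Q } P
{ < > } P
{ < > } Q
{ < > } ( P )
{ < > } ( Q )
{ < > } ( < > )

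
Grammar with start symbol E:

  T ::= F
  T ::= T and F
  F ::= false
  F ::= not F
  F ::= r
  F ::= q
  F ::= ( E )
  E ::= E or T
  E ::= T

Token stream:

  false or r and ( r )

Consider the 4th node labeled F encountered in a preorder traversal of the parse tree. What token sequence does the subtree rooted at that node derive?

[E [E [T [F false]]] or [T [T [F r]] and [F ( [E [T [F r]]] )]]]

r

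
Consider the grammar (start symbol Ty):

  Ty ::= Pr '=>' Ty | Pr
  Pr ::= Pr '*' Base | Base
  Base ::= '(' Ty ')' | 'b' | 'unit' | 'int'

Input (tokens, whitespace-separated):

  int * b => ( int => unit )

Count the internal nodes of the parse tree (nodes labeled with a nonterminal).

[Ty [Pr [Pr [Base int]] * [Base b]] => [Ty [Pr [Base ( [Ty [Pr [Base int]] => [Ty [Pr [Base unit]]]] )]]]]

14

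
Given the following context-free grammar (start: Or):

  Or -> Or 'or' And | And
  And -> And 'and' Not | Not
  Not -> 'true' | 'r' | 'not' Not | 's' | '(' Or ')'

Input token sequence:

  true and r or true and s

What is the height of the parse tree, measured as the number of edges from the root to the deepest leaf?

5

[Or [Or [And [And [Not true]] and [Not r]]] or [And [And [Not true]] and [Not s]]]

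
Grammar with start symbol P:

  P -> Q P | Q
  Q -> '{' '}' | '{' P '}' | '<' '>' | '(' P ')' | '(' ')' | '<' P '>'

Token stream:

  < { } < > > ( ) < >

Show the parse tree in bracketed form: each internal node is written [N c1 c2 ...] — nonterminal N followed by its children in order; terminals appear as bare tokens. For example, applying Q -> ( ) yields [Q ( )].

P
Q P
< P > P
< Q P > P
< { } P > P
< { } Q > P
< { } < > > P
< { } < > > Q P
< { } < > > ( ) P
< { } < > > ( ) Q
< { } < > > ( ) < >

[P [Q < [P [Q { }] [P [Q < >]]] >] [P [Q ( )] [P [Q < >]]]]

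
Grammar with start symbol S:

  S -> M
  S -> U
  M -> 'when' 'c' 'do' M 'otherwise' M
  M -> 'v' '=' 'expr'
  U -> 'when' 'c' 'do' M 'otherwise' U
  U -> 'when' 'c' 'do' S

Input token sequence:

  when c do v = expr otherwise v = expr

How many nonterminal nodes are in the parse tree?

4

[S [M when c do [M v = expr] otherwise [M v = expr]]]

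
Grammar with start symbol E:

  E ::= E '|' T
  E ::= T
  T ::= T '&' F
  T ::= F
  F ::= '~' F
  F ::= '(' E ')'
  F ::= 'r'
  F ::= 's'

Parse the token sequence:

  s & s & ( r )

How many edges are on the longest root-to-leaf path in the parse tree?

[E [T [T [T [F s]] & [F s]] & [F ( [E [T [F r]]] )]]]

6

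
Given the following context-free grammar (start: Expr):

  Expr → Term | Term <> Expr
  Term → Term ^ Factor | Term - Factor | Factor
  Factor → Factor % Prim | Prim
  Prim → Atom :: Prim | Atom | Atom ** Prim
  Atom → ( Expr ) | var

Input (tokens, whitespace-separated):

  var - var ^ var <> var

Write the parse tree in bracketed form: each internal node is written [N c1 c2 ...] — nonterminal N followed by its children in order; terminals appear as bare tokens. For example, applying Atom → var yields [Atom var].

Expr
Term <> Expr
Term ^ Factor <> Expr
Term - Factor ^ Factor <> Expr
Factor - Factor ^ Factor <> Expr
Prim - Factor ^ Factor <> Expr
Atom - Factor ^ Factor <> Expr
var - Factor ^ Factor <> Expr
var - Prim ^ Factor <> Expr
var - Atom ^ Factor <> Expr
var - var ^ Factor <> Expr
var - var ^ Prim <> Expr
var - var ^ Atom <> Expr
var - var ^ var <> Expr
var - var ^ var <> Term
var - var ^ var <> Factor
var - var ^ var <> Prim
var - var ^ var <> Atom
var - var ^ var <> var

[Expr [Term [Term [Term [Factor [Prim [Atom var]]]] - [Factor [Prim [Atom var]]]] ^ [Factor [Prim [Atom var]]]] <> [Expr [Term [Factor [Prim [Atom var]]]]]]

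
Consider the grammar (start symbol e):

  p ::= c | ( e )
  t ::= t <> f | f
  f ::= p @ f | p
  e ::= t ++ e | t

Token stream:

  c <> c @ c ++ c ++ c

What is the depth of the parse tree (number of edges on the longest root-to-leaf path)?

[e [t [t [f [p c]]] <> [f [p c] @ [f [p c]]]] ++ [e [t [f [p c]]] ++ [e [t [f [p c]]]]]]

6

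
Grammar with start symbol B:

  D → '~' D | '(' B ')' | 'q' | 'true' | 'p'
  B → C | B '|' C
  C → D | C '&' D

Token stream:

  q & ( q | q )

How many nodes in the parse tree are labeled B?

3

[B [C [C [D q]] & [D ( [B [B [C [D q]]] | [C [D q]]] )]]]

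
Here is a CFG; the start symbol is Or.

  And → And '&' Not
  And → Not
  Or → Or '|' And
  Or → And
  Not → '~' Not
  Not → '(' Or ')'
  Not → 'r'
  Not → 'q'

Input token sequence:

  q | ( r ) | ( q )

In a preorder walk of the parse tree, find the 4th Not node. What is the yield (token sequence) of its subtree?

[Or [Or [Or [And [Not q]]] | [And [Not ( [Or [And [Not r]]] )]]] | [And [Not ( [Or [And [Not q]]] )]]]

( q )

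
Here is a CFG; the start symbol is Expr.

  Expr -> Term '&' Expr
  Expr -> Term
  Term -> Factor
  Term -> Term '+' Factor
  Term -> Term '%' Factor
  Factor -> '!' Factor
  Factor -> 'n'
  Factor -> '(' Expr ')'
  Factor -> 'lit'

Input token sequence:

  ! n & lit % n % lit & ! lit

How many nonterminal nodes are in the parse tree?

[Expr [Term [Factor ! [Factor n]]] & [Expr [Term [Term [Term [Factor lit]] % [Factor n]] % [Factor lit]] & [Expr [Term [Factor ! [Factor lit]]]]]]

15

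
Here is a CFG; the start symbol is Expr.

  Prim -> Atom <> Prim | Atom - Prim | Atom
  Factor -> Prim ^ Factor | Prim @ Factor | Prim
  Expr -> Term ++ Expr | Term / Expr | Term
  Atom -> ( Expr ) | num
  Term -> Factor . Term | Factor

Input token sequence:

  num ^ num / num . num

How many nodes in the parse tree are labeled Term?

3

[Expr [Term [Factor [Prim [Atom num]] ^ [Factor [Prim [Atom num]]]]] / [Expr [Term [Factor [Prim [Atom num]]] . [Term [Factor [Prim [Atom num]]]]]]]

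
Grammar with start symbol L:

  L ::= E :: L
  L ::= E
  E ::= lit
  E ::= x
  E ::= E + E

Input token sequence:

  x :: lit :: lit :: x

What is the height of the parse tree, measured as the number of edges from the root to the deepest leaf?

5

[L [E x] :: [L [E lit] :: [L [E lit] :: [L [E x]]]]]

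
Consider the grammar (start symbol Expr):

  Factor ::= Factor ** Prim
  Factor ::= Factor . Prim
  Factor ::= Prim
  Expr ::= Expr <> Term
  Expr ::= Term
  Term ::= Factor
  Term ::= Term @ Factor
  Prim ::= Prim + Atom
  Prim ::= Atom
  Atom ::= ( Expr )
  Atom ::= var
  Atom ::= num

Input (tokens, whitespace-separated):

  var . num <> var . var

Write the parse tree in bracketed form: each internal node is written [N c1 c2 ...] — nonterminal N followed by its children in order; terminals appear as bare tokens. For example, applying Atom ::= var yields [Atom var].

[Expr [Expr [Term [Factor [Factor [Prim [Atom var]]] . [Prim [Atom num]]]]] <> [Term [Factor [Factor [Prim [Atom var]]] . [Prim [Atom var]]]]]

Expr
Expr <> Term
Term <> Term
Factor <> Term
Factor . Prim <> Term
Prim . Prim <> Term
Atom . Prim <> Term
var . Prim <> Term
var . Atom <> Term
var . num <> Term
var . num <> Factor
var . num <> Factor . Prim
var . num <> Prim . Prim
var . num <> Atom . Prim
var . num <> var . Prim
var . num <> var . Atom
var . num <> var . var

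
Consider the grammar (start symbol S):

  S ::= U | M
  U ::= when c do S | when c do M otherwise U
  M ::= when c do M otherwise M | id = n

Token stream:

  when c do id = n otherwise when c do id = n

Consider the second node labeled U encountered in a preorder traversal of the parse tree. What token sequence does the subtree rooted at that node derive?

[S [U when c do [M id = n] otherwise [U when c do [S [M id = n]]]]]

when c do id = n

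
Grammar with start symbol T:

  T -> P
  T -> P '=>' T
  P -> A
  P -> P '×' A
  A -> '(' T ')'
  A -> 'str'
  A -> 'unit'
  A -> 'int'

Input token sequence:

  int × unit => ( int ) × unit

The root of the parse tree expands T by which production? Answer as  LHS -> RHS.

T -> P '=>' T

[T [P [P [A int]] × [A unit]] => [T [P [P [A ( [T [P [A int]]] )]] × [A unit]]]]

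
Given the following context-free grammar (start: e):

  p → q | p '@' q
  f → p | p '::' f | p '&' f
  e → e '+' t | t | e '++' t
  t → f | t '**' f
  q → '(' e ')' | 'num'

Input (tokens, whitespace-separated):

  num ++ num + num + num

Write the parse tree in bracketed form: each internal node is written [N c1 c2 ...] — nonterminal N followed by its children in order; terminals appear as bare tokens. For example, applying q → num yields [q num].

e
e + t
e + t + t
e ++ t + t + t
t ++ t + t + t
f ++ t + t + t
p ++ t + t + t
q ++ t + t + t
num ++ t + t + t
num ++ f + t + t
num ++ p + t + t
num ++ q + t + t
num ++ num + t + t
num ++ num + f + t
num ++ num + p + t
num ++ num + q + t
num ++ num + num + t
num ++ num + num + f
num ++ num + num + p
num ++ num + num + q
num ++ num + num + num

[e [e [e [e [t [f [p [q num]]]]] ++ [t [f [p [q num]]]]] + [t [f [p [q num]]]]] + [t [f [p [q num]]]]]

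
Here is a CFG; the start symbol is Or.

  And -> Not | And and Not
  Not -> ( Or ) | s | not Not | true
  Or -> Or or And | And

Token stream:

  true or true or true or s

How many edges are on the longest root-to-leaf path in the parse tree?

6

[Or [Or [Or [Or [And [Not true]]] or [And [Not true]]] or [And [Not true]]] or [And [Not s]]]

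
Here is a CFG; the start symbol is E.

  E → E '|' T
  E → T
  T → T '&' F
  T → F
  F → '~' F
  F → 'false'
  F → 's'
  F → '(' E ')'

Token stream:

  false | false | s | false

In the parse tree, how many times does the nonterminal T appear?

4

[E [E [E [E [T [F false]]] | [T [F false]]] | [T [F s]]] | [T [F false]]]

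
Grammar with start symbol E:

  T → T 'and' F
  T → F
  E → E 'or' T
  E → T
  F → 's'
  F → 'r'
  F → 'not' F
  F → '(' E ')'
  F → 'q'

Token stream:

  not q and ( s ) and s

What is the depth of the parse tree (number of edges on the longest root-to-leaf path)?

[E [T [T [T [F not [F q]]] and [F ( [E [T [F s]]] )]] and [F s]]]

7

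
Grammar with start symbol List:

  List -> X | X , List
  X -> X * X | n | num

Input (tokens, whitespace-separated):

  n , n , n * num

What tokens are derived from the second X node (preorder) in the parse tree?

[List [X n] , [List [X n] , [List [X [X n] * [X num]]]]]

n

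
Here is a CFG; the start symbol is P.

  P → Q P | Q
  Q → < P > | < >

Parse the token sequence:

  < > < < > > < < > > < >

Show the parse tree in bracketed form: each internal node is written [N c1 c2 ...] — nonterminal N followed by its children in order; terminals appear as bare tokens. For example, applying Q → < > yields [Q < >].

[P [Q < >] [P [Q < [P [Q < >]] >] [P [Q < [P [Q < >]] >] [P [Q < >]]]]]

P
Q P
< > P
< > Q P
< > < P > P
< > < Q > P
< > < < > > P
< > < < > > Q P
< > < < > > < P > P
< > < < > > < Q > P
< > < < > > < < > > P
< > < < > > < < > > Q
< > < < > > < < > > < >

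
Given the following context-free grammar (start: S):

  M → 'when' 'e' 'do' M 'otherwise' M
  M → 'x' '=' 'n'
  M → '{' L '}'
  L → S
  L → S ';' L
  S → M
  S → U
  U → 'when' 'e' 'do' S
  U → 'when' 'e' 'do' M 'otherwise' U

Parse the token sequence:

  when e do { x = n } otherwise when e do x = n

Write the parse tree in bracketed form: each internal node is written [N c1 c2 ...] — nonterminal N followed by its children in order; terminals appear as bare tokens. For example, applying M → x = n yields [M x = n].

S
U
when e do M otherwise U
when e do { L } otherwise U
when e do { S } otherwise U
when e do { M } otherwise U
when e do { x = n } otherwise U
when e do { x = n } otherwise when e do S
when e do { x = n } otherwise when e do M
when e do { x = n } otherwise when e do x = n

[S [U when e do [M { [L [S [M x = n]]] }] otherwise [U when e do [S [M x = n]]]]]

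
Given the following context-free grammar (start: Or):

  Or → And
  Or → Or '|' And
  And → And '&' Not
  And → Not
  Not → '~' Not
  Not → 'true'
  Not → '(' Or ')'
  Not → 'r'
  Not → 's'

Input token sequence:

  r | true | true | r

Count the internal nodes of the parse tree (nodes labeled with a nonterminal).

[Or [Or [Or [Or [And [Not r]]] | [And [Not true]]] | [And [Not true]]] | [And [Not r]]]

12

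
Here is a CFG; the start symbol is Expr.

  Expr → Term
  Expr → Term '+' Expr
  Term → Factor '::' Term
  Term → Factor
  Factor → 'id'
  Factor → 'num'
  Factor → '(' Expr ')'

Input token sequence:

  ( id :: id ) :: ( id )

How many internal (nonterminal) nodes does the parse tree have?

[Expr [Term [Factor ( [Expr [Term [Factor id] :: [Term [Factor id]]]] )] :: [Term [Factor ( [Expr [Term [Factor id]]] )]]]]

13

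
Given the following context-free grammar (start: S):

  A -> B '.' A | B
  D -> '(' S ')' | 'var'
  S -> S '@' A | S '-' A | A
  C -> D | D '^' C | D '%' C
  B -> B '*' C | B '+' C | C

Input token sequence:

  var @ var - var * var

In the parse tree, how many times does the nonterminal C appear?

4

[S [S [S [A [B [C [D var]]]]] @ [A [B [C [D var]]]]] - [A [B [B [C [D var]]] * [C [D var]]]]]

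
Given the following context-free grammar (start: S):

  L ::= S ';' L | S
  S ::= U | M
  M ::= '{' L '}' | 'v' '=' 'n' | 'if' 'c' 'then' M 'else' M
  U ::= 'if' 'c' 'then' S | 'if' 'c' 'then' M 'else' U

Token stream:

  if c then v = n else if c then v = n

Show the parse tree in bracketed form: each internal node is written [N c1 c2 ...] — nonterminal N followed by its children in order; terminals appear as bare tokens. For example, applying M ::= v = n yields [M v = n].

S
U
if c then M else U
if c then v = n else U
if c then v = n else if c then S
if c then v = n else if c then M
if c then v = n else if c then v = n

[S [U if c then [M v = n] else [U if c then [S [M v = n]]]]]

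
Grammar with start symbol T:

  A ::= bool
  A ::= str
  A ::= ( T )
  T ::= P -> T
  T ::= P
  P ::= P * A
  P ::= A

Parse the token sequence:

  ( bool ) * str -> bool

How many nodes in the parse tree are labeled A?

[T [P [P [A ( [T [P [A bool]]] )]] * [A str]] -> [T [P [A bool]]]]

4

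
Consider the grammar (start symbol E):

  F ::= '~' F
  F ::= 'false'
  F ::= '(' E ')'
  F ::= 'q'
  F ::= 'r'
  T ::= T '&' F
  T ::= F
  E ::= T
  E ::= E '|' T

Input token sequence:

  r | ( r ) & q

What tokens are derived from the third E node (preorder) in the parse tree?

r

[E [E [T [F r]]] | [T [T [F ( [E [T [F r]]] )]] & [F q]]]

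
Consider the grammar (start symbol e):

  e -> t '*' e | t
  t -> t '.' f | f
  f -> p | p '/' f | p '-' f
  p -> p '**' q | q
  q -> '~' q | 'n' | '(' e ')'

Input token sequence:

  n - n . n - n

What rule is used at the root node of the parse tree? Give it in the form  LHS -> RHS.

e -> t

[e [t [t [f [p [q n]] - [f [p [q n]]]]] . [f [p [q n]] - [f [p [q n]]]]]]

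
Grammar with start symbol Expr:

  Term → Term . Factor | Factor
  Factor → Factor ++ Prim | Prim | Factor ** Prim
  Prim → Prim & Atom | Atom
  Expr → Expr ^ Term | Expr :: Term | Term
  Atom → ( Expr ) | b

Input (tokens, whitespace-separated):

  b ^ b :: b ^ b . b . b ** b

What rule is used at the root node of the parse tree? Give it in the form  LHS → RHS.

Expr → Expr ^ Term

[Expr [Expr [Expr [Expr [Term [Factor [Prim [Atom b]]]]] ^ [Term [Factor [Prim [Atom b]]]]] :: [Term [Factor [Prim [Atom b]]]]] ^ [Term [Term [Term [Factor [Prim [Atom b]]]] . [Factor [Prim [Atom b]]]] . [Factor [Factor [Prim [Atom b]]] ** [Prim [Atom b]]]]]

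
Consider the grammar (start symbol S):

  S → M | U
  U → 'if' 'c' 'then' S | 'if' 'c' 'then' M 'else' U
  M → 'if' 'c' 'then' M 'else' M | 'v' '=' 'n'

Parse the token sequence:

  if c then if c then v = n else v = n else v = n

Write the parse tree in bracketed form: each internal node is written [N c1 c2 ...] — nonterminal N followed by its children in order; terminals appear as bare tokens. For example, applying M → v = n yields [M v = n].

S
M
if c then M else M
if c then if c then M else M else M
if c then if c then v = n else M else M
if c then if c then v = n else v = n else M
if c then if c then v = n else v = n else v = n

[S [M if c then [M if c then [M v = n] else [M v = n]] else [M v = n]]]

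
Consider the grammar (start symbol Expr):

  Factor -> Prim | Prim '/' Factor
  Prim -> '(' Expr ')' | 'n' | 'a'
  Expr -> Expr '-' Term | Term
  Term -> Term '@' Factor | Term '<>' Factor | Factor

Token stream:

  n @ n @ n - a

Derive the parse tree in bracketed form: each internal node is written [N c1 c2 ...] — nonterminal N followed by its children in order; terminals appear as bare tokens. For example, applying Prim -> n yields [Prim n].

[Expr [Expr [Term [Term [Term [Factor [Prim n]]] @ [Factor [Prim n]]] @ [Factor [Prim n]]]] - [Term [Factor [Prim a]]]]

Expr
Expr - Term
Term - Term
Term @ Factor - Term
Term @ Factor @ Factor - Term
Factor @ Factor @ Factor - Term
Prim @ Factor @ Factor - Term
n @ Factor @ Factor - Term
n @ Prim @ Factor - Term
n @ n @ Factor - Term
n @ n @ Prim - Term
n @ n @ n - Term
n @ n @ n - Factor
n @ n @ n - Prim
n @ n @ n - a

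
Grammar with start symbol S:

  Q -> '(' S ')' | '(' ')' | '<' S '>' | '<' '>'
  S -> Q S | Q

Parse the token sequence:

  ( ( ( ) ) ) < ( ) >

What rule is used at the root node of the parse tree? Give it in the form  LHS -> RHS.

S -> Q S

[S [Q ( [S [Q ( [S [Q ( )]] )]] )] [S [Q < [S [Q ( )]] >]]]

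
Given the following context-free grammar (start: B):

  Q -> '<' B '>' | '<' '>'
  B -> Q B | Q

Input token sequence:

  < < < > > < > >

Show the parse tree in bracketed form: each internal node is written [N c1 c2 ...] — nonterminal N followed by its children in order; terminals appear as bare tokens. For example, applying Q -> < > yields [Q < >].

B
Q
< B >
< Q B >
< < B > B >
< < Q > B >
< < < > > B >
< < < > > Q >
< < < > > < > >

[B [Q < [B [Q < [B [Q < >]] >] [B [Q < >]]] >]]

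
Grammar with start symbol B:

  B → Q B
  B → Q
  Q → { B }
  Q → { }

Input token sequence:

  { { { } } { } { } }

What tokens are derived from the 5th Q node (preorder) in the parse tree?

{ }

[B [Q { [B [Q { [B [Q { }]] }] [B [Q { }] [B [Q { }]]]] }]]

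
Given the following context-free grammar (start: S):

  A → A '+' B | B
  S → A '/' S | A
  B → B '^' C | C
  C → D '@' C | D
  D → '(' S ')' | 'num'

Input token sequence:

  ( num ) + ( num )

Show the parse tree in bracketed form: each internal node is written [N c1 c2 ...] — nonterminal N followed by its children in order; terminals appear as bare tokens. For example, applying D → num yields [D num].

S
A
A + B
B + B
C + B
D + B
( S ) + B
( A ) + B
( B ) + B
( C ) + B
( D ) + B
( num ) + B
( num ) + C
( num ) + D
( num ) + ( S )
( num ) + ( A )
( num ) + ( B )
( num ) + ( C )
( num ) + ( D )
( num ) + ( num )

[S [A [A [B [C [D ( [S [A [B [C [D num]]]]] )]]]] + [B [C [D ( [S [A [B [C [D num]]]]] )]]]]]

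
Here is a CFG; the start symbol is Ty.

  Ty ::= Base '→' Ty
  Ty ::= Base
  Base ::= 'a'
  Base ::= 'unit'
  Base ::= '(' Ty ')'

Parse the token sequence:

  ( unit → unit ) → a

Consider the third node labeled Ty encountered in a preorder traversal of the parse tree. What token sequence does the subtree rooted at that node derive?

unit

[Ty [Base ( [Ty [Base unit] → [Ty [Base unit]]] )] → [Ty [Base a]]]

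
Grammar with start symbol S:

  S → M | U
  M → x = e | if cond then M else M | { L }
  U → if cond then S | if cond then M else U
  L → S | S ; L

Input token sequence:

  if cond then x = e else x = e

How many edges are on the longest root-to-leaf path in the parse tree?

3

[S [M if cond then [M x = e] else [M x = e]]]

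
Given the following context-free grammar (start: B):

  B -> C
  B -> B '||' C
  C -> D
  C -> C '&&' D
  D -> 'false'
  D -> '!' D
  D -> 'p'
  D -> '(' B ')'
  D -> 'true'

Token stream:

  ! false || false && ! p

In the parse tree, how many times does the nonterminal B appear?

2

[B [B [C [D ! [D false]]]] || [C [C [D false]] && [D ! [D p]]]]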